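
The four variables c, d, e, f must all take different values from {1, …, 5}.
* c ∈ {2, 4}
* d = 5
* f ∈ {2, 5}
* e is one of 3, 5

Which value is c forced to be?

4

d has just one choice, so d = 5. So e, f can't be 5.
e has just one choice, so e = 3.
f's domain is down to {2}, so f = 2. Remove 2 from c.
So c = 4.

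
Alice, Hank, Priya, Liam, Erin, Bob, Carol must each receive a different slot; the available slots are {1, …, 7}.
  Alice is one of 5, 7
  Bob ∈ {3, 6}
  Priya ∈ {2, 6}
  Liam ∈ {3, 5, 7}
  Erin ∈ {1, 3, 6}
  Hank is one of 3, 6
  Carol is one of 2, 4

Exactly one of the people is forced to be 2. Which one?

The 7 variables draw from only 7 values {1, 2, 3, 4, 5, 6, 7}, so each is used; only Erin can be 1, hence Erin = 1.
Among the 6 still-open variables, 4 fits only Carol (and all 6 values in {2, 3, 4, 5, 6, 7} must be used), so Carol = 4.
The 5 still-open variables together cover exactly {2, 3, 5, 6, 7} — 5 values for 5 variables — and 2 appears only in Priya's list, so Priya = 2.

Priya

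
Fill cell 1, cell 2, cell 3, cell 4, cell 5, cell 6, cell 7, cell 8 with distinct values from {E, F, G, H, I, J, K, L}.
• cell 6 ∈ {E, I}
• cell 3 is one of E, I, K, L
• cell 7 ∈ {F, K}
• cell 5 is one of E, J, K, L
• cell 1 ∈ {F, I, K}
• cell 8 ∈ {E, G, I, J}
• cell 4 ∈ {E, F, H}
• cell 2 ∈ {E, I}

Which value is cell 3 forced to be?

The 8 variables draw from only 8 values {E, F, G, H, I, J, K, L}, so each is used; only cell 8 can be G, hence cell 8 = G.
Among the 7 still-open variables, H fits only cell 4 (and all 7 values in {E, F, H, I, J, K, L} must be used), so cell 4 = H.
Among the 6 still-open variables, J fits only cell 5 (and all 6 values in {E, F, I, J, K, L} must be used), so cell 5 = J.
The 5 still-open variables draw from only 5 values {E, F, I, K, L}, so each is used; only cell 3 can be L, hence cell 3 = L.

L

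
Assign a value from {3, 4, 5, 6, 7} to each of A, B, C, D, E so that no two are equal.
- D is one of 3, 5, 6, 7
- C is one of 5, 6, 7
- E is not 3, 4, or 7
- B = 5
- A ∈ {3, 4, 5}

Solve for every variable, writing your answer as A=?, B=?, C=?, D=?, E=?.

B has just one choice, so B = 5. Remove 5 from A, C, D, E.
E has just one choice, so E = 6. Eliminate 6 elsewhere: C, D.
C must be 7 (only option left). Eliminate 7 elsewhere: D.
D has just one choice, so D = 3. Eliminate 3 elsewhere: A.
A has just one choice, so A = 4.

A=4, B=5, C=7, D=3, E=6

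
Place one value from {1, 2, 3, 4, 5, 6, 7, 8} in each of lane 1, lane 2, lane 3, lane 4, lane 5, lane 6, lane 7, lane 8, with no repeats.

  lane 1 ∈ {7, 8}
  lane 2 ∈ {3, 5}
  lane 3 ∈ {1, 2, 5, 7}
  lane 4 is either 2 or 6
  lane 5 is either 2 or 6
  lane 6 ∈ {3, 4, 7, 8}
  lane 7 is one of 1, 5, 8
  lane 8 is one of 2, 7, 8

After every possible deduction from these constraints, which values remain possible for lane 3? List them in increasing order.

The 8 variables draw from only 8 values {1, 2, 3, 4, 5, 6, 7, 8}, so each is used; only lane 6 can be 4, hence lane 6 = 4.
The 7 still-open variables together cover exactly {1, 2, 3, 5, 6, 7, 8} — 7 values for 7 variables — and 3 appears only in lane 2's list, so lane 2 = 3.
lane 4 and lane 5 between them cover only {2, 6} — a naked pair. Remove those values from lane 3, lane 8.
The 2 variables lane 1 and lane 8 are confined to {7, 8}, which locks those values in; drop them from lane 3, lane 7.
No further eliminations apply; lane 3 can still be any of 1, 5.

1, 5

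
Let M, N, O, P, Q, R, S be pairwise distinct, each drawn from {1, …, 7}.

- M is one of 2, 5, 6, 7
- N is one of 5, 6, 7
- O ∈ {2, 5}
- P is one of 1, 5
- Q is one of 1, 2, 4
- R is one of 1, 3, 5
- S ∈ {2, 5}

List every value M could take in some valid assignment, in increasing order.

The 7 variables draw from only 7 values {1, 2, 3, 4, 5, 6, 7}, so each is used; only R can be 3, hence R = 3.
Among the 6 still-open variables, 4 fits only Q (and all 6 values in {1, 2, 4, 5, 6, 7} must be used), so Q = 4.
Among the 5 still-open variables, 1 fits only P (and all 5 values in {1, 2, 5, 6, 7} must be used), so P = 1.
O and S share exactly the 2 values {2, 5}; by pigeonhole those values go to them, so strike 2, 5 from M, N.
No further eliminations apply; M can still be any of 6, 7.

6, 7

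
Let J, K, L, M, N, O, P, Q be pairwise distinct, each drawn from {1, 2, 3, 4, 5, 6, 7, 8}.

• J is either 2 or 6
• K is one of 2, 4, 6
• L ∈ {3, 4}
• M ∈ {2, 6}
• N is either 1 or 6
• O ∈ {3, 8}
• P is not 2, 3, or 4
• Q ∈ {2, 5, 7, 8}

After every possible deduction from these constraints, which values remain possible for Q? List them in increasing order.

5, 7

J and M share exactly the 2 values {2, 6}; by pigeonhole those values go to them, so strike 2, 6 from K, N, P, Q.
K's domain is down to {4}, so K = 4. Eliminate 4 elsewhere: L.
L has just one choice, so L = 3. Eliminate 3 elsewhere: O.
That leaves N = 1. So P can't be 1.
O has just one choice, so O = 8. Remove 8 from P, Q.
No further eliminations apply; Q can still be any of 5, 7.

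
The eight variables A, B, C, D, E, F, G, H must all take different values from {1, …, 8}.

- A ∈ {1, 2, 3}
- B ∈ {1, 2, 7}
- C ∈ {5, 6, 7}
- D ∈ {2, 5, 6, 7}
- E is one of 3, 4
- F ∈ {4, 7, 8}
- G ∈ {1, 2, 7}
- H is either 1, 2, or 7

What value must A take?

Among the 8 variables, 8 fits only F (and all 8 values in {1, 2, 3, 4, 5, 6, 7, 8} must be used), so F = 8.
The 7 still-open variables draw from only 7 values {1, 2, 3, 4, 5, 6, 7}, so each is used; only E can be 4, hence E = 4.
Among the 6 still-open variables, 3 fits only A (and all 6 values in {1, 2, 3, 5, 6, 7} must be used), so A = 3.

3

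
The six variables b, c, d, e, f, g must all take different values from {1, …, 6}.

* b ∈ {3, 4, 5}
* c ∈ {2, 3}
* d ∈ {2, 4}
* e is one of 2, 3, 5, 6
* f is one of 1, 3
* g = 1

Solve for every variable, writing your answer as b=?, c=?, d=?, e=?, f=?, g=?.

g must be 1 (only option left). Remove 1 from f.
f has just one choice, so f = 3. So b, c, e can't be 3.
c's domain is down to {2}, so c = 2. So d, e can't be 2.
d's domain is down to {4}, so d = 4. So b can't be 4.
b must be 5 (only option left). So e can't be 5.
e's domain is down to {6}, so e = 6.

b=5, c=2, d=4, e=6, f=3, g=1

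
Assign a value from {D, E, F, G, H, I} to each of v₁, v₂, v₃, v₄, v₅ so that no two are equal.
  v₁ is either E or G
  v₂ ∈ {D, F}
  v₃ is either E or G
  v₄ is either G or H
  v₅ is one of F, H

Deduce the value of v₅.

F

Among the 5 variables, D fits only v₂ (and all 5 values in {D, E, F, G, H} must be used), so v₂ = D.
The 4 still-open variables together cover exactly {E, F, G, H} — 4 values for 4 variables — and F appears only in v₅'s list, so v₅ = F.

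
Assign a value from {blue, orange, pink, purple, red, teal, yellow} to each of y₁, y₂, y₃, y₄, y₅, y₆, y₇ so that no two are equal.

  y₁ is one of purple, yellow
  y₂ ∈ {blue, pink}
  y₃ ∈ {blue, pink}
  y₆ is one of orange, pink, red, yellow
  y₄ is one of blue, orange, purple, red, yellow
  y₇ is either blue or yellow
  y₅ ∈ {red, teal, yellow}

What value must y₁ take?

purple

The 7 variables together cover exactly {blue, orange, pink, purple, red, teal, yellow} — 7 values for 7 variables — and teal appears only in y₅'s list, so y₅ = teal.
y₂ and y₃ between them cover only {blue, pink} — a naked pair. Remove those values from y₄, y₆, y₇.
y₇ has just one choice, so y₇ = yellow. Eliminate yellow elsewhere: y₁, y₄, y₆.
So y₁ = purple.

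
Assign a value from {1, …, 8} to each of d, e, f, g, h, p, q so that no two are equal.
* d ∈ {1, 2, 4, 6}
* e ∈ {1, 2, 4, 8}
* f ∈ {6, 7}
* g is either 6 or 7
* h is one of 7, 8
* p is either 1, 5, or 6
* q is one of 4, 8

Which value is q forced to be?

4

Among the 7 variables, 5 fits only p (and all 7 values in {1, 2, 4, 5, 6, 7, 8} must be used), so p = 5.
The 2 variables f and g are confined to {6, 7}, which locks those values in; drop them from d, h.
That leaves h = 8. So e, q can't be 8.
So q = 4.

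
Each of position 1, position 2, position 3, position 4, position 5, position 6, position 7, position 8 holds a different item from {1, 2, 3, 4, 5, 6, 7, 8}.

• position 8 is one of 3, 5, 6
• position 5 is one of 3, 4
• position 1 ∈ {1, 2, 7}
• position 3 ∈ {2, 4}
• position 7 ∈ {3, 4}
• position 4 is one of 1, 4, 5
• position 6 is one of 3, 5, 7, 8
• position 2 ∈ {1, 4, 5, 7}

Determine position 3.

2

The 8 variables together cover exactly {1, 2, 3, 4, 5, 6, 7, 8} — 8 values for 8 variables — and 6 appears only in position 8's list, so position 8 = 6.
The 7 still-open variables draw from only 7 values {1, 2, 3, 4, 5, 7, 8}, so each is used; only position 6 can be 8, hence position 6 = 8.
The 2 variables position 5 and position 7 are confined to {3, 4}, which locks those values in; drop them from position 2, position 3, position 4.
So position 3 = 2.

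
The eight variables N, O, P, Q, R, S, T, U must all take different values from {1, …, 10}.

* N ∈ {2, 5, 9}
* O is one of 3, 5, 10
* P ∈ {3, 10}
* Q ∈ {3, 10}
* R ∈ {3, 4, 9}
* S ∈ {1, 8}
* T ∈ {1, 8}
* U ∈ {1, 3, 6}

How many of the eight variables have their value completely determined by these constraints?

P and Q share exactly the 2 values {3, 10}; by pigeonhole those values go to them, so strike 3, 10 from O, R, U.
O must be 5 (only option left). So N can't be 5.
S and T share exactly the 2 values {1, 8}; by pigeonhole those values go to them, so strike 1, 8 from U.
U must be 6 (only option left).
Determined: O=5, U=6. The other variables each still have more than one consistent value. That makes 2.

2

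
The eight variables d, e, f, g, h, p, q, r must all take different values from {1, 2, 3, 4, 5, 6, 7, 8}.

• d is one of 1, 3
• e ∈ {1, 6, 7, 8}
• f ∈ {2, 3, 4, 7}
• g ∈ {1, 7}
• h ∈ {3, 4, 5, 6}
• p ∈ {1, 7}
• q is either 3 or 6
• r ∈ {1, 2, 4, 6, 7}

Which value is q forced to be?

The 8 variables draw from only 8 values {1, 2, 3, 4, 5, 6, 7, 8}, so each is used; only h can be 5, hence h = 5.
The 7 still-open variables together cover exactly {1, 2, 3, 4, 6, 7, 8} — 7 values for 7 variables — and 8 appears only in e's list, so e = 8.
The 2 variables g and p are confined to {1, 7}, which locks those values in; drop them from d, f, r.
That leaves d = 3. So f, q can't be 3.
So q = 6.

6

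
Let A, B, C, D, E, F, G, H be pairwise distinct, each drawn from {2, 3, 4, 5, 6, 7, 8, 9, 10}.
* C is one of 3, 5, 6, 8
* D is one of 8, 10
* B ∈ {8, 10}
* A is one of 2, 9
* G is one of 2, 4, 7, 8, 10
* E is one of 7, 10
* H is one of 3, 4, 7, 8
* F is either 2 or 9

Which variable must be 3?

A and F share exactly the 2 values {2, 9}; by pigeonhole those values go to them, so strike 2, 9 from G.
The 2 variables B and D are confined to {8, 10}, which locks those values in; drop them from C, E, G, H.
That leaves E = 7. So G, H can't be 7.
G has just one choice, so G = 4. Strike 4 from H.
So 3 goes to H.

H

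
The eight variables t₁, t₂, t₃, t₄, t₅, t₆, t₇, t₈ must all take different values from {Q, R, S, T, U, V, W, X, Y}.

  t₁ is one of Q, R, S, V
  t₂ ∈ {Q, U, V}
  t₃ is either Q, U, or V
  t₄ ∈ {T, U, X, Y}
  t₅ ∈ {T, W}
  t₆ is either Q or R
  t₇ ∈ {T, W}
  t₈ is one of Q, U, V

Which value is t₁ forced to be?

S

t₅ and t₇ share exactly the 2 values {T, W}; by pigeonhole those values go to them, so strike T, W from t₄.
t₂, t₃, t₈ between them cover only {Q, U, V} — a naked triple. Remove those values from t₁, t₄, t₆.
t₆'s domain is down to {R}, so t₆ = R. Remove R from t₁.
So t₁ = S.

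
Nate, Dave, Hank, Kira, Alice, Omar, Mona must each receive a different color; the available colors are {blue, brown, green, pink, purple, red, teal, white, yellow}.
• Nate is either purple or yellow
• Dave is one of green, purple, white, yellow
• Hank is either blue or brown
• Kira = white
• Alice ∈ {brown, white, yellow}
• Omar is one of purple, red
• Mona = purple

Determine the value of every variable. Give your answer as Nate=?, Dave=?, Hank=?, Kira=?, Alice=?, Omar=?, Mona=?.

Kira's domain is down to {white}, so Kira = white. So Dave, Alice can't be white.
Mona must be purple (only option left). Strike purple from Nate, Dave, Omar.
Nate must be yellow (only option left). So Dave, Alice can't be yellow.
Dave's domain is down to {green}, so Dave = green.
That leaves Alice = brown. So Hank can't be brown.
Omar has just one choice, so Omar = red.
Hank's domain is down to {blue}, so Hank = blue.

Nate=yellow, Dave=green, Hank=blue, Kira=white, Alice=brown, Omar=red, Mona=purple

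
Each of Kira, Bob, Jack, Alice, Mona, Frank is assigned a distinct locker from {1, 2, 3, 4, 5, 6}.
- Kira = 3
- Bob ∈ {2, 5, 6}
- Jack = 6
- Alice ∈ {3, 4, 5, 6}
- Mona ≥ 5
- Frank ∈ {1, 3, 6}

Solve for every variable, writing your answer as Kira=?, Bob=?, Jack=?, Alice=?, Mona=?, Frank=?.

Kira=3, Bob=2, Jack=6, Alice=4, Mona=5, Frank=1

Kira has just one choice, so Kira = 3. Strike 3 from Alice, Frank.
That leaves Jack = 6. Eliminate 6 elsewhere: Bob, Alice, Mona, Frank.
Mona must be 5 (only option left). Remove 5 from Bob, Alice.
Frank has just one choice, so Frank = 1.
Bob must be 2 (only option left).
Alice's domain is down to {4}, so Alice = 4.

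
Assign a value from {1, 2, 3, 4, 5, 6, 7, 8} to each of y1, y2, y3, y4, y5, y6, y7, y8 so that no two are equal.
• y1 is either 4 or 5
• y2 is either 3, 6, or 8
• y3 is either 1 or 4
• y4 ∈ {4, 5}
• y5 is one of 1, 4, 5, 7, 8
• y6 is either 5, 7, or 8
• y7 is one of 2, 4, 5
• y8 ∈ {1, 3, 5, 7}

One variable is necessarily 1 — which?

The 8 variables together cover exactly {1, 2, 3, 4, 5, 6, 7, 8} — 8 values for 8 variables — and 2 appears only in y7's list, so y7 = 2.
The 7 still-open variables together cover exactly {1, 3, 4, 5, 6, 7, 8} — 7 values for 7 variables — and 6 appears only in y2's list, so y2 = 6.
The 6 still-open variables together cover exactly {1, 3, 4, 5, 7, 8} — 6 values for 6 variables — and 3 appears only in y8's list, so y8 = 3.
y1 and y4 between them cover only {4, 5} — a naked pair. Remove those values from y3, y5, y6.
So 1 goes to y3.

y3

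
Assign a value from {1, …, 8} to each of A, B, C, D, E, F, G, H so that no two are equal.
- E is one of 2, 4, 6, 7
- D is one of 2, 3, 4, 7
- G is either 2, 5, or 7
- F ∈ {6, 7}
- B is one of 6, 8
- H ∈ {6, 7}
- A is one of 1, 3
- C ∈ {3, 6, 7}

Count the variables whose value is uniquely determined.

The 8 variables together cover exactly {1, 2, 3, 4, 5, 6, 7, 8} — 8 values for 8 variables — and 1 appears only in A's list, so A = 1.
Among the 7 still-open variables, 5 fits only G (and all 7 values in {2, 3, 4, 5, 6, 7, 8} must be used), so G = 5.
Among the 6 still-open variables, 8 fits only B (and all 6 values in {2, 3, 4, 6, 7, 8} must be used), so B = 8.
The 2 variables F and H are confined to {6, 7}, which locks those values in; drop them from C, D, E.
C must be 3 (only option left). Remove 3 from D.
Determined: A=1, B=8, C=3, G=5. The other variables each still have more than one consistent value. That makes 4.

4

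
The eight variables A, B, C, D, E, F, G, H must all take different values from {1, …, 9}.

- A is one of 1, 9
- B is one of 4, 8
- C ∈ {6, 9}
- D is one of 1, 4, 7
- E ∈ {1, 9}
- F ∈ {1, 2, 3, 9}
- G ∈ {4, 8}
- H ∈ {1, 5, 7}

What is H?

5

A and E share exactly the 2 values {1, 9}; by pigeonhole those values go to them, so strike 1, 9 from C, D, F, H.
That leaves C = 6.
The 2 variables B and G are confined to {4, 8}, which locks those values in; drop them from D.
That leaves D = 7. Strike 7 from H.
So H = 5.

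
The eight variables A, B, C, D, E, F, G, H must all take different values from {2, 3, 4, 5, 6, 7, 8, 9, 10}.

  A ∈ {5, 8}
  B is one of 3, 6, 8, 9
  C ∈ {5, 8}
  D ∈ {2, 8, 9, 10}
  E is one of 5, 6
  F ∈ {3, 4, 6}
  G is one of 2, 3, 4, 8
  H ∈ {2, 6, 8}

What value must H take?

Among the 8 variables, 10 fits only D (and all 8 values in {2, 3, 4, 5, 6, 8, 9, 10} must be used), so D = 10.
The 7 still-open variables draw from only 7 values {2, 3, 4, 5, 6, 8, 9}, so each is used; only B can be 9, hence B = 9.
A and C share exactly the 2 values {5, 8}; by pigeonhole those values go to them, so strike 5, 8 from E, G, H.
That leaves E = 6. Remove 6 from F, H.
So H = 2.

2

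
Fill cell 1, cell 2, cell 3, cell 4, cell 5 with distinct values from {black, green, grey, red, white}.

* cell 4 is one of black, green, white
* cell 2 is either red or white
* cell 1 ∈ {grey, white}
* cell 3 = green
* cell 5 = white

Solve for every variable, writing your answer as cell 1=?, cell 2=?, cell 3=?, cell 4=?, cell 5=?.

cell 3 must be green (only option left). So cell 4 can't be green.
cell 5 has just one choice, so cell 5 = white. Remove white from cell 1, cell 2, cell 4.
cell 1 must be grey (only option left).
That leaves cell 2 = red.
cell 4's domain is down to {black}, so cell 4 = black.

cell 1=grey, cell 2=red, cell 3=green, cell 4=black, cell 5=white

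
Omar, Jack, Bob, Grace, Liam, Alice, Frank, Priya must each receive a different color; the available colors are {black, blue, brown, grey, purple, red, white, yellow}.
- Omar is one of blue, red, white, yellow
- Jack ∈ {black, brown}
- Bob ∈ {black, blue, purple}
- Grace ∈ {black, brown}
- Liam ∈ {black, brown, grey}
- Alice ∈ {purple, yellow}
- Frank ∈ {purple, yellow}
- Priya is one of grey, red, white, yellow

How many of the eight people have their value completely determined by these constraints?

Jack and Grace between them cover only {black, brown} — a naked pair. Remove those values from Bob, Liam.
Liam must be grey (only option left). Eliminate grey elsewhere: Priya.
Alice and Frank between them cover only {purple, yellow} — a naked pair. Remove those values from Omar, Bob, Priya.
Bob must be blue (only option left). So Omar can't be blue.
Determined: Bob=blue, Liam=grey. The other people each still have more than one consistent value. That makes 2.

2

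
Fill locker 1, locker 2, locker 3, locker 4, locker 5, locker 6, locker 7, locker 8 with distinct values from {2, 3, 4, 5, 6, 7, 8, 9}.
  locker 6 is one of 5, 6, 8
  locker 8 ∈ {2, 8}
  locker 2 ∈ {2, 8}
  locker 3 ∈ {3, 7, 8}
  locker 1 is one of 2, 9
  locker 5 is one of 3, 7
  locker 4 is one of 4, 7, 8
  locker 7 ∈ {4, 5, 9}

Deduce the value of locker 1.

9

The 8 variables together cover exactly {2, 3, 4, 5, 6, 7, 8, 9} — 8 values for 8 variables — and 6 appears only in locker 6's list, so locker 6 = 6.
The 7 still-open variables draw from only 7 values {2, 3, 4, 5, 7, 8, 9}, so each is used; only locker 7 can be 5, hence locker 7 = 5.
The 6 still-open variables together cover exactly {2, 3, 4, 7, 8, 9} — 6 values for 6 variables — and 4 appears only in locker 4's list, so locker 4 = 4.
The 5 still-open variables together cover exactly {2, 3, 7, 8, 9} — 5 values for 5 variables — and 9 appears only in locker 1's list, so locker 1 = 9.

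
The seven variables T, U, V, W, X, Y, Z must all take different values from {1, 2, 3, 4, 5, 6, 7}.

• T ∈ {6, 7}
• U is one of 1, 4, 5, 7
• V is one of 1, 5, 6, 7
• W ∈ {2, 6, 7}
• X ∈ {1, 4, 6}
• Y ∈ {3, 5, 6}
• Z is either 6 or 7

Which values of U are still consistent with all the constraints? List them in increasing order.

Among the 7 variables, 2 fits only W (and all 7 values in {1, 2, 3, 4, 5, 6, 7} must be used), so W = 2.
The 6 still-open variables together cover exactly {1, 3, 4, 5, 6, 7} — 6 values for 6 variables — and 3 appears only in Y's list, so Y = 3.
T and Z between them cover only {6, 7} — a naked pair. Remove those values from U, V, X.
No further eliminations apply; U can still be any of 1, 4, 5.

1, 4, 5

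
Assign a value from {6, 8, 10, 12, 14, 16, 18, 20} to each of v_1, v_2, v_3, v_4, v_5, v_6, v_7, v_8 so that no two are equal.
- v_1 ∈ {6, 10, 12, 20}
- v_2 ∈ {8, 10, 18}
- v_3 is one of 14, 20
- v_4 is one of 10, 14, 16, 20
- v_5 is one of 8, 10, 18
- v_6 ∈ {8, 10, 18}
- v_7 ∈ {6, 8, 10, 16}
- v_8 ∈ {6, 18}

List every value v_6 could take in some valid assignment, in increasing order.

The 8 variables together cover exactly {6, 8, 10, 12, 14, 16, 18, 20} — 8 values for 8 variables — and 12 appears only in v_1's list, so v_1 = 12.
v_2, v_5, v_6 share exactly the 3 values {8, 10, 18}; by pigeonhole those values go to them, so strike 8, 10, 18 from v_4, v_7, v_8.
That leaves v_8 = 6. So v_7 can't be 6.
v_7 must be 16 (only option left). So v_4 can't be 16.
No further eliminations apply; v_6 can still be any of 8, 10, 18.

8, 10, 18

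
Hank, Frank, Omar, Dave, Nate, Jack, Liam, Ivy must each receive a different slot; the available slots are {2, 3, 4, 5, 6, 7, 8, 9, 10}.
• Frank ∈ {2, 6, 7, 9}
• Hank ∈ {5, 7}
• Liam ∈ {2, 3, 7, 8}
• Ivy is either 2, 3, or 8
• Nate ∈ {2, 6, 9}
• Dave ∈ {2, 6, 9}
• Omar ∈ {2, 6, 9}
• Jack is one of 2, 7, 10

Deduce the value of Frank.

7

Among the 8 variables, 5 fits only Hank (and all 8 values in {2, 3, 5, 6, 7, 8, 9, 10} must be used), so Hank = 5.
Among the 7 still-open variables, 10 fits only Jack (and all 7 values in {2, 3, 6, 7, 8, 9, 10} must be used), so Jack = 10.
The 3 variables Omar, Dave, Nate are confined to {2, 6, 9}, which locks those values in; drop them from Frank, Liam, Ivy.
So Frank = 7.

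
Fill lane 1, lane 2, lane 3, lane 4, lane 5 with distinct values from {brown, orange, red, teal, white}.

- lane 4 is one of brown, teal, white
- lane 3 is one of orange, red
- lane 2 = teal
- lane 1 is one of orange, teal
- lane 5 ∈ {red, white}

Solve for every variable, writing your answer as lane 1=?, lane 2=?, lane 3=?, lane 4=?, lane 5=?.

lane 1=orange, lane 2=teal, lane 3=red, lane 4=brown, lane 5=white

lane 2 must be teal (only option left). Eliminate teal elsewhere: lane 1, lane 4.
lane 1 has just one choice, so lane 1 = orange. So lane 3 can't be orange.
lane 3's domain is down to {red}, so lane 3 = red. So lane 5 can't be red.
lane 5 has just one choice, so lane 5 = white. So lane 4 can't be white.
lane 4 must be brown (only option left).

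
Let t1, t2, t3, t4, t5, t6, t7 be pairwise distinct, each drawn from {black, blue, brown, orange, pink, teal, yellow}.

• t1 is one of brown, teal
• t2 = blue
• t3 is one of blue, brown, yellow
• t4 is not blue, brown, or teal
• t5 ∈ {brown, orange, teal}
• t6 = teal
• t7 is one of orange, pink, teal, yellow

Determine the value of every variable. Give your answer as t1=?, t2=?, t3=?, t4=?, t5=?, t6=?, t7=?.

t1=brown, t2=blue, t3=yellow, t4=black, t5=orange, t6=teal, t7=pink

t2 must be blue (only option left). Strike blue from t3.
t6's domain is down to {teal}, so t6 = teal. Strike teal from t1, t5, t7.
That leaves t1 = brown. Strike brown from t3, t5.
t3 has just one choice, so t3 = yellow. Eliminate yellow elsewhere: t4, t7.
t5 must be orange (only option left). Remove orange from t4, t7.
t7 has just one choice, so t7 = pink. So t4 can't be pink.
That leaves t4 = black.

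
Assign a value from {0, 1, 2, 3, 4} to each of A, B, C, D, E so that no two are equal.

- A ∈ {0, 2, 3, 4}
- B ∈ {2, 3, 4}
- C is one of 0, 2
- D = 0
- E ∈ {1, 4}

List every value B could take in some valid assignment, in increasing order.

3, 4

D's domain is down to {0}, so D = 0. So A, C can't be 0.
C must be 2 (only option left). So A, B can't be 2.
The 3 still-open variables draw from only 3 values {1, 3, 4}, so each is used; only E can be 1, hence E = 1.
No further eliminations apply; B can still be any of 3, 4.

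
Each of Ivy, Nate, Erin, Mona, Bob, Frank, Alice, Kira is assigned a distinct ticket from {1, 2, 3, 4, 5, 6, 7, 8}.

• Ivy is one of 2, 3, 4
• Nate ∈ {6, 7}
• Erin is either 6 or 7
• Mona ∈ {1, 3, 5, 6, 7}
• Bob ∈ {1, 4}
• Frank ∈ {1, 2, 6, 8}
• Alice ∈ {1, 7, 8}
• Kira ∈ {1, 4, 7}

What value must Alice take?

The 8 variables together cover exactly {1, 2, 3, 4, 5, 6, 7, 8} — 8 values for 8 variables — and 5 appears only in Mona's list, so Mona = 5.
Among the 7 still-open variables, 3 fits only Ivy (and all 7 values in {1, 2, 3, 4, 6, 7, 8} must be used), so Ivy = 3.
Among the 6 still-open variables, 2 fits only Frank (and all 6 values in {1, 2, 4, 6, 7, 8} must be used), so Frank = 2.
The 5 still-open variables draw from only 5 values {1, 4, 6, 7, 8}, so each is used; only Alice can be 8, hence Alice = 8.

8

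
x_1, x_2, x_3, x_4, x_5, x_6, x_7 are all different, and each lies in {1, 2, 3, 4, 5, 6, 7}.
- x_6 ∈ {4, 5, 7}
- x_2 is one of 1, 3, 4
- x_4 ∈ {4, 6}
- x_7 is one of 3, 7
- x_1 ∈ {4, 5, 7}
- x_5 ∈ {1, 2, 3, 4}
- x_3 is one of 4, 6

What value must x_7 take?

3

Among the 7 variables, 2 fits only x_5 (and all 7 values in {1, 2, 3, 4, 5, 6, 7} must be used), so x_5 = 2.
The 6 still-open variables together cover exactly {1, 3, 4, 5, 6, 7} — 6 values for 6 variables — and 1 appears only in x_2's list, so x_2 = 1.
Among the 5 still-open variables, 3 fits only x_7 (and all 5 values in {3, 4, 5, 6, 7} must be used), so x_7 = 3.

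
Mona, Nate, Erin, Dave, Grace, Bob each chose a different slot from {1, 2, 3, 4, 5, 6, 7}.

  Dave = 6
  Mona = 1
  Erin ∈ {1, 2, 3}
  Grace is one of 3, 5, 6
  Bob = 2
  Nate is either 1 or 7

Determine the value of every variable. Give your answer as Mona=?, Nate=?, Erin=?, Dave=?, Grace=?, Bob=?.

Mona has just one choice, so Mona = 1. Eliminate 1 elsewhere: Nate, Erin.
That leaves Nate = 7.
Dave must be 6 (only option left). Strike 6 from Grace.
Bob must be 2 (only option left). Remove 2 from Erin.
Erin's domain is down to {3}, so Erin = 3. So Grace can't be 3.
Grace's domain is down to {5}, so Grace = 5.

Mona=1, Nate=7, Erin=3, Dave=6, Grace=5, Bob=2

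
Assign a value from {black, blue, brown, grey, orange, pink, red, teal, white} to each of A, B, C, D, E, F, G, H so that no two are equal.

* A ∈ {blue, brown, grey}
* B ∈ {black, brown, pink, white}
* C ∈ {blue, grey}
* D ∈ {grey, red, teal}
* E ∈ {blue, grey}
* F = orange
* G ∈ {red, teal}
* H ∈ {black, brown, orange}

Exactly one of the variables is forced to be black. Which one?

H

F's domain is down to {orange}, so F = orange. Eliminate orange elsewhere: H.
The 2 variables C and E are confined to {blue, grey}, which locks those values in; drop them from A, D.
A's domain is down to {brown}, so A = brown. So B, H can't be brown.
So black goes to H.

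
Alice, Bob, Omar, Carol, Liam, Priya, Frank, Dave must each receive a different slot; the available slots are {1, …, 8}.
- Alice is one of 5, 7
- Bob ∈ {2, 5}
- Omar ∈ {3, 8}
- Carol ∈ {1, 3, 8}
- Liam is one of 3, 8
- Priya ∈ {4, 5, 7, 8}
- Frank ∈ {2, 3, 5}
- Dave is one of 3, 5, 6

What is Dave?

6

Among the 8 variables, 1 fits only Carol (and all 8 values in {1, 2, 3, 4, 5, 6, 7, 8} must be used), so Carol = 1.
Among the 7 still-open variables, 4 fits only Priya (and all 7 values in {2, 3, 4, 5, 6, 7, 8} must be used), so Priya = 4.
The 6 still-open variables draw from only 6 values {2, 3, 5, 6, 7, 8}, so each is used; only Dave can be 6, hence Dave = 6.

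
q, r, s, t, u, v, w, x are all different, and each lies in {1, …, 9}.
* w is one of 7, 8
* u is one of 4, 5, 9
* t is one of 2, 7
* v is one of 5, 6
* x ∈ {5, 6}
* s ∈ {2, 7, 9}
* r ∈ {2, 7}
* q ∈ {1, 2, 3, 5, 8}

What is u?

4

r and t between them cover only {2, 7} — a naked pair. Remove those values from q, s, w.
s's domain is down to {9}, so s = 9. Eliminate 9 elsewhere: u.
w must be 8 (only option left). Eliminate 8 elsewhere: q.
The 2 variables v and x are confined to {5, 6}, which locks those values in; drop them from q, u.
So u = 4.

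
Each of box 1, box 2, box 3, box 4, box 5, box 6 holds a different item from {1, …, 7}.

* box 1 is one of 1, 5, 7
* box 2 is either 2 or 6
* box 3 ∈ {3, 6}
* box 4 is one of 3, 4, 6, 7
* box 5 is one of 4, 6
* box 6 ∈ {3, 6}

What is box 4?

box 3 and box 6 between them cover only {3, 6} — a naked pair. Remove those values from box 2, box 4, box 5.
box 2 must be 2 (only option left).
box 5's domain is down to {4}, so box 5 = 4. So box 4 can't be 4.
So box 4 = 7.

7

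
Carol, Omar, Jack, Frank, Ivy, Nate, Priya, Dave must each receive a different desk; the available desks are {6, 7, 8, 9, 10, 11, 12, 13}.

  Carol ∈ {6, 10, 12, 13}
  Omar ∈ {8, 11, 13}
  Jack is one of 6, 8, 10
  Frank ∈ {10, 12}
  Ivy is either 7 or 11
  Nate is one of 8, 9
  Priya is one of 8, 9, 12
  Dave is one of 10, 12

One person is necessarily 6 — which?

Among the 8 variables, 7 fits only Ivy (and all 8 values in {6, 7, 8, 9, 10, 11, 12, 13} must be used), so Ivy = 7.
The 7 still-open variables together cover exactly {6, 8, 9, 10, 11, 12, 13} — 7 values for 7 variables — and 11 appears only in Omar's list, so Omar = 11.
The 6 still-open variables together cover exactly {6, 8, 9, 10, 12, 13} — 6 values for 6 variables — and 13 appears only in Carol's list, so Carol = 13.
The 5 still-open variables together cover exactly {6, 8, 9, 10, 12} — 5 values for 5 variables — and 6 appears only in Jack's list, so Jack = 6.

Jack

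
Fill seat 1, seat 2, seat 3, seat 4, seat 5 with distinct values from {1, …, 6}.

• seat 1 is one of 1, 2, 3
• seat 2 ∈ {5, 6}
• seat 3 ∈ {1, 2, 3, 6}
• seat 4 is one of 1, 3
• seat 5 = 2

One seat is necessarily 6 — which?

seat 5's domain is down to {2}, so seat 5 = 2. So seat 1, seat 3 can't be 2.
The 4 still-open variables together cover exactly {1, 3, 5, 6} — 4 values for 4 variables — and 5 appears only in seat 2's list, so seat 2 = 5.
Among the 3 still-open variables, 6 fits only seat 3 (and all 3 values in {1, 3, 6} must be used), so seat 3 = 6.

seat 3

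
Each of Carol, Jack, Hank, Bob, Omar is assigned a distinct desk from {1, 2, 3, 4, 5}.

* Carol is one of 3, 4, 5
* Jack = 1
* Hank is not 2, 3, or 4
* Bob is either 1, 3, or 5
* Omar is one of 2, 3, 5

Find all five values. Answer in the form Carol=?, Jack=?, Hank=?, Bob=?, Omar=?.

Carol=4, Jack=1, Hank=5, Bob=3, Omar=2

Jack must be 1 (only option left). Remove 1 from Hank, Bob.
That leaves Hank = 5. So Carol, Bob, Omar can't be 5.
That leaves Bob = 3. Strike 3 from Carol, Omar.
Omar must be 2 (only option left).
Carol's domain is down to {4}, so Carol = 4.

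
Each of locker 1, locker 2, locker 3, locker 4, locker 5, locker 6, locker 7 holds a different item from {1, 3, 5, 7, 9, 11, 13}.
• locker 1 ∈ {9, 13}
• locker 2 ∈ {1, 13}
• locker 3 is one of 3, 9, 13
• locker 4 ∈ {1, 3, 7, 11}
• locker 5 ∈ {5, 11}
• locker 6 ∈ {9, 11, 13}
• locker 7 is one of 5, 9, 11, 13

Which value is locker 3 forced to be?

Among the 7 variables, 7 fits only locker 4 (and all 7 values in {1, 3, 5, 7, 9, 11, 13} must be used), so locker 4 = 7.
The 6 still-open variables draw from only 6 values {1, 3, 5, 9, 11, 13}, so each is used; only locker 2 can be 1, hence locker 2 = 1.
The 5 still-open variables draw from only 5 values {3, 5, 9, 11, 13}, so each is used; only locker 3 can be 3, hence locker 3 = 3.

3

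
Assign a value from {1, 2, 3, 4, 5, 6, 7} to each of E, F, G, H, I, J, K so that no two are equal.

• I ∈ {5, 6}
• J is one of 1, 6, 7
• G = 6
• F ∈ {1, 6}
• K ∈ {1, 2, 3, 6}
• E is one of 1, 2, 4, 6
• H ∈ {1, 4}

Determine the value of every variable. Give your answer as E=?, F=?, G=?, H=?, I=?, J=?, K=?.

E=2, F=1, G=6, H=4, I=5, J=7, K=3

G must be 6 (only option left). So E, F, I, J, K can't be 6.
I has just one choice, so I = 5.
F must be 1 (only option left). Remove 1 from E, H, J, K.
H has just one choice, so H = 4. Eliminate 4 elsewhere: E.
J must be 7 (only option left).
E must be 2 (only option left). Eliminate 2 elsewhere: K.
That leaves K = 3.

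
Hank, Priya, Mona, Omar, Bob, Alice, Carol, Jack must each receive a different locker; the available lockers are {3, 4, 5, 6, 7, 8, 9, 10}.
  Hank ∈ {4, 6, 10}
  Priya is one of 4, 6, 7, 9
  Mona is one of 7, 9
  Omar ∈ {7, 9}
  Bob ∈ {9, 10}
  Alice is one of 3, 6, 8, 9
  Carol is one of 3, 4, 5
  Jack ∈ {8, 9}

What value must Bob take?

The 8 variables together cover exactly {3, 4, 5, 6, 7, 8, 9, 10} — 8 values for 8 variables — and 5 appears only in Carol's list, so Carol = 5.
Among the 7 still-open variables, 3 fits only Alice (and all 7 values in {3, 4, 6, 7, 8, 9, 10} must be used), so Alice = 3.
The 6 still-open variables together cover exactly {4, 6, 7, 8, 9, 10} — 6 values for 6 variables — and 8 appears only in Jack's list, so Jack = 8.
The 2 variables Mona and Omar are confined to {7, 9}, which locks those values in; drop them from Priya, Bob.
So Bob = 10.

10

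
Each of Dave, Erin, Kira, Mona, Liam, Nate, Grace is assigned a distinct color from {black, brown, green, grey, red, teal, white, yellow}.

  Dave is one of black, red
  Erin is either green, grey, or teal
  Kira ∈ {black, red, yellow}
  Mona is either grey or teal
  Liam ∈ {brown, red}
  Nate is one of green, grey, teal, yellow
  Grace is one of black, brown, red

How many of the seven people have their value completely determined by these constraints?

1

The 3 variables Dave, Liam, Grace are confined to {black, brown, red}, which locks those values in; drop them from Kira.
Kira must be yellow (only option left). Strike yellow from Nate.
Determined: Kira=yellow. The other people each still have more than one consistent value. That makes 1.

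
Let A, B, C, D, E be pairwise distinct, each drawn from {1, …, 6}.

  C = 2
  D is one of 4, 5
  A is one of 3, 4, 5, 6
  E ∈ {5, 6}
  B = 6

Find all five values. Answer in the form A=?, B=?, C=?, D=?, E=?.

A=3, B=6, C=2, D=4, E=5

B must be 6 (only option left). Eliminate 6 elsewhere: A, E.
That leaves C = 2.
That leaves E = 5. Strike 5 from A, D.
That leaves D = 4. Eliminate 4 elsewhere: A.
A has just one choice, so A = 3.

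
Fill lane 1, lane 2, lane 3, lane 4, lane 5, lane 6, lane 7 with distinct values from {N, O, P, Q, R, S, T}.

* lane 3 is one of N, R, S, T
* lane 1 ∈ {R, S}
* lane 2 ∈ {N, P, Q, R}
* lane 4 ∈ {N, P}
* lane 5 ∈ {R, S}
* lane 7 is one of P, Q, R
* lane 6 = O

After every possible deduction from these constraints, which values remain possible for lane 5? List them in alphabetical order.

R, S

lane 6's domain is down to {O}, so lane 6 = O.
The 6 still-open variables together cover exactly {N, P, Q, R, S, T} — 6 values for 6 variables — and T appears only in lane 3's list, so lane 3 = T.
lane 1 and lane 5 between them cover only {R, S} — a naked pair. Remove those values from lane 2, lane 7.
No further eliminations apply; lane 5 can still be any of R, S.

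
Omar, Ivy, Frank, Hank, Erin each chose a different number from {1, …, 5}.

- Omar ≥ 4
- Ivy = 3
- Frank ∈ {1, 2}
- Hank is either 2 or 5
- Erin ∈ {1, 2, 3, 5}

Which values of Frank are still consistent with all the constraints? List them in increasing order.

Ivy's domain is down to {3}, so Ivy = 3. Strike 3 from Erin.
Among the 4 still-open variables, 4 fits only Omar (and all 4 values in {1, 2, 4, 5} must be used), so Omar = 4.
No further eliminations apply; Frank can still be any of 1, 2.

1, 2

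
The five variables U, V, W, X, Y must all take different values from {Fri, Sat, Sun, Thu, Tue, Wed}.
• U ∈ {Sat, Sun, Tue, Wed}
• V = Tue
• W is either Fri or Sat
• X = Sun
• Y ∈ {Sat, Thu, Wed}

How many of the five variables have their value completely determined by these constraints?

2

V must be Tue (only option left). Strike Tue from U.
That leaves X = Sun. So U can't be Sun.
Determined: V=Tue, X=Sun. The other variables each still have more than one consistent value. That makes 2.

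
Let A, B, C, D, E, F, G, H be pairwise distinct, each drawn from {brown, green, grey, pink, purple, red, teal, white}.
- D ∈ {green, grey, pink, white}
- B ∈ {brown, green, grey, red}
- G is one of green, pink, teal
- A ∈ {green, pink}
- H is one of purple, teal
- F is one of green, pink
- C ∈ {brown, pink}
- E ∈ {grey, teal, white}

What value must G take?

teal

The 8 variables draw from only 8 values {brown, green, grey, pink, purple, red, teal, white}, so each is used; only H can be purple, hence H = purple.
Among the 7 still-open variables, red fits only B (and all 7 values in {brown, green, grey, pink, red, teal, white} must be used), so B = red.
The 6 still-open variables together cover exactly {brown, green, grey, pink, teal, white} — 6 values for 6 variables — and brown appears only in C's list, so C = brown.
The 2 variables A and F are confined to {green, pink}, which locks those values in; drop them from D, G.
So G = teal.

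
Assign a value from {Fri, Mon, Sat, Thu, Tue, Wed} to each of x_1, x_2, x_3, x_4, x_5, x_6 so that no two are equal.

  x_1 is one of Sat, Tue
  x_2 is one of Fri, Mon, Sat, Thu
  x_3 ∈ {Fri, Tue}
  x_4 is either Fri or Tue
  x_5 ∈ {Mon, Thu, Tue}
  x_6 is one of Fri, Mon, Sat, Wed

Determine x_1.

Sat

The 6 variables draw from only 6 values {Fri, Mon, Sat, Thu, Tue, Wed}, so each is used; only x_6 can be Wed, hence x_6 = Wed.
The 2 variables x_3 and x_4 are confined to {Fri, Tue}, which locks those values in; drop them from x_1, x_2, x_5.
So x_1 = Sat.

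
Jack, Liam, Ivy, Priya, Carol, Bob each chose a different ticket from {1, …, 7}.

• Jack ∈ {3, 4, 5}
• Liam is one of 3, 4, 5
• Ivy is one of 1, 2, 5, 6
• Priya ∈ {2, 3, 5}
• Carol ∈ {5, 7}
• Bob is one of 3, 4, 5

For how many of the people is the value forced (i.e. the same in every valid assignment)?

2

The 3 variables Jack, Liam, Bob are confined to {3, 4, 5}, which locks those values in; drop them from Ivy, Priya, Carol.
Priya has just one choice, so Priya = 2. Eliminate 2 elsewhere: Ivy.
Carol has just one choice, so Carol = 7.
Determined: Priya=2, Carol=7. The other people each still have more than one consistent value. That makes 2.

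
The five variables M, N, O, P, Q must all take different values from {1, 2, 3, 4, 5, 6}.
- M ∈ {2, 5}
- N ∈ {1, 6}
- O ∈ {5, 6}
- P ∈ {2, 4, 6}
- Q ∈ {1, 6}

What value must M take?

2

The 5 variables together cover exactly {1, 2, 4, 5, 6} — 5 values for 5 variables — and 4 appears only in P's list, so P = 4.
The 4 still-open variables draw from only 4 values {1, 2, 5, 6}, so each is used; only M can be 2, hence M = 2.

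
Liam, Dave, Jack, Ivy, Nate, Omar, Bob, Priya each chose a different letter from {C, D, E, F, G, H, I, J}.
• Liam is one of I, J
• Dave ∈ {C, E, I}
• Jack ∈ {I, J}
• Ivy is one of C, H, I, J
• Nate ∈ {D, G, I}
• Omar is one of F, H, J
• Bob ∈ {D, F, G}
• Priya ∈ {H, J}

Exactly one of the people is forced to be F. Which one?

The 8 variables draw from only 8 values {C, D, E, F, G, H, I, J}, so each is used; only Dave can be E, hence Dave = E.
The 7 still-open variables together cover exactly {C, D, F, G, H, I, J} — 7 values for 7 variables — and C appears only in Ivy's list, so Ivy = C.
The 2 variables Liam and Jack are confined to {I, J}, which locks those values in; drop them from Nate, Omar, Priya.
Priya must be H (only option left). Strike H from Omar.
So F goes to Omar.

Omar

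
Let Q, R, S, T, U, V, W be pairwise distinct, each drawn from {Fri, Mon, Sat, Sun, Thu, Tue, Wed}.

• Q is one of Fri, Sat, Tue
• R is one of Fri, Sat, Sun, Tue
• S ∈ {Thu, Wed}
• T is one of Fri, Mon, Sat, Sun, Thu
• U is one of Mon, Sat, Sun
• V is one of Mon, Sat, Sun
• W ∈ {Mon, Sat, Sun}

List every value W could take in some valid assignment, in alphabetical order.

Mon, Sat, Sun

Among the 7 variables, Wed fits only S (and all 7 values in {Fri, Mon, Sat, Sun, Thu, Tue, Wed} must be used), so S = Wed.
The 6 still-open variables together cover exactly {Fri, Mon, Sat, Sun, Thu, Tue} — 6 values for 6 variables — and Thu appears only in T's list, so T = Thu.
The 3 variables U, V, W are confined to {Mon, Sat, Sun}, which locks those values in; drop them from Q, R.
No further eliminations apply; W can still be any of Mon, Sat, Sun.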